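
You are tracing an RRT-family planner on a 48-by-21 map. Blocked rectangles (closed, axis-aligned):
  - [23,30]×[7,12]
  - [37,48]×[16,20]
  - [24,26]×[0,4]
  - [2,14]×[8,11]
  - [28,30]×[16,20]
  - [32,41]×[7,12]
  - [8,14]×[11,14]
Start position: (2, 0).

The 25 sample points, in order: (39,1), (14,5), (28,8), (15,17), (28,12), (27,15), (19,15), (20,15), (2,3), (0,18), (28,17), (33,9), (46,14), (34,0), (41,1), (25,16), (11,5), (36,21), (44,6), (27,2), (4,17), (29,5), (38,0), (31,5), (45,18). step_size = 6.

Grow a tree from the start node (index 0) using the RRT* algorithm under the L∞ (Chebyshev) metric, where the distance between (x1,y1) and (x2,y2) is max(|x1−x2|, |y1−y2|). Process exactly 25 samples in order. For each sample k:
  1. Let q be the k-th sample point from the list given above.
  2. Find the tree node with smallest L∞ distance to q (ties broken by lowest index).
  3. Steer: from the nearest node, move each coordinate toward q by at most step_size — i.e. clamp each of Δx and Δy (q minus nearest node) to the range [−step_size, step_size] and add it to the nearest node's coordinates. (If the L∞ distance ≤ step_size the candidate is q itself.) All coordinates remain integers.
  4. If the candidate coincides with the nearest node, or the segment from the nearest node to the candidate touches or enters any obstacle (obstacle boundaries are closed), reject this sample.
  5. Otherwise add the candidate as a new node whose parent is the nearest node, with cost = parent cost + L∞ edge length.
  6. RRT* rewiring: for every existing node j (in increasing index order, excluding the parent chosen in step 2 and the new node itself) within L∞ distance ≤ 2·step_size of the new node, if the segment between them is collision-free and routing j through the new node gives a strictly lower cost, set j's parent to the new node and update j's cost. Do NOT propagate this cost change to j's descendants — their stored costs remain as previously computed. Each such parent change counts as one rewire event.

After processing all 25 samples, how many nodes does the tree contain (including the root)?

Node count: 15

1. q=(39,1) nearest=0 d=37 new=(8,1) → add node 1 parent=0 cost=6
2. q=(14,5) nearest=1 d=6 new=(14,5) → add node 2 parent=1 cost=12
3. q=(28,8) nearest=2 d=14 new=(20,8) → add node 3 parent=2 cost=18
4. q=(15,17) nearest=3 d=9 new=(15,14) → add node 4 parent=3 cost=24
5. q=(28,12) nearest=3 d=8 new=(26,12) → blocked by [23,30]×[7,12], reject
6. q=(27,15) nearest=3 d=7 new=(26,14) → blocked by [23,30]×[7,12], reject
7. q=(19,15) nearest=4 d=4 new=(19,15) → add node 5 parent=4 cost=28
8. q=(20,15) nearest=5 d=1 new=(20,15) → add node 6 parent=5 cost=29
9. q=(2,3) nearest=0 d=3 new=(2,3) → add node 7 parent=0 cost=3
10. q=(0,18) nearest=2 d=14 new=(8,11) → blocked by [2,14]×[8,11], reject
11. q=(28,17) nearest=6 d=8 new=(26,17) → add node 8 parent=6 cost=35
12. q=(33,9) nearest=8 d=8 new=(32,11) → blocked by [32,41]×[7,12], reject
13. q=(46,14) nearest=8 d=20 new=(32,14) → blocked by [28,30]×[16,20], reject
14. q=(34,0) nearest=3 d=14 new=(26,2) → blocked by [24,26]×[0,4], reject
15. q=(41,1) nearest=8 d=16 new=(32,11) → blocked by [32,41]×[7,12], reject
16. q=(25,16) nearest=8 d=1 new=(25,16) → add node 9 parent=8 cost=36
17. q=(11,5) nearest=2 d=3 new=(11,5) → add node 10 parent=2 cost=15
18. q=(36,21) nearest=8 d=10 new=(32,21) → blocked by [28,30]×[16,20], reject
19. q=(44,6) nearest=8 d=18 new=(32,11) → blocked by [32,41]×[7,12], reject
20. q=(27,2) nearest=3 d=7 new=(26,2) → blocked by [24,26]×[0,4], reject
21. q=(4,17) nearest=4 d=11 new=(9,17) → add node 11 parent=4 cost=30
22. q=(29,5) nearest=3 d=9 new=(26,5) → add node 12 parent=3 cost=24
23. q=(38,0) nearest=12 d=12 new=(32,0) → add node 13 parent=12 cost=30
24. q=(31,5) nearest=12 d=5 new=(31,5) → add node 14 parent=12 cost=29
25. q=(45,18) nearest=14 d=14 new=(37,11) → blocked by [32,41]×[7,12], reject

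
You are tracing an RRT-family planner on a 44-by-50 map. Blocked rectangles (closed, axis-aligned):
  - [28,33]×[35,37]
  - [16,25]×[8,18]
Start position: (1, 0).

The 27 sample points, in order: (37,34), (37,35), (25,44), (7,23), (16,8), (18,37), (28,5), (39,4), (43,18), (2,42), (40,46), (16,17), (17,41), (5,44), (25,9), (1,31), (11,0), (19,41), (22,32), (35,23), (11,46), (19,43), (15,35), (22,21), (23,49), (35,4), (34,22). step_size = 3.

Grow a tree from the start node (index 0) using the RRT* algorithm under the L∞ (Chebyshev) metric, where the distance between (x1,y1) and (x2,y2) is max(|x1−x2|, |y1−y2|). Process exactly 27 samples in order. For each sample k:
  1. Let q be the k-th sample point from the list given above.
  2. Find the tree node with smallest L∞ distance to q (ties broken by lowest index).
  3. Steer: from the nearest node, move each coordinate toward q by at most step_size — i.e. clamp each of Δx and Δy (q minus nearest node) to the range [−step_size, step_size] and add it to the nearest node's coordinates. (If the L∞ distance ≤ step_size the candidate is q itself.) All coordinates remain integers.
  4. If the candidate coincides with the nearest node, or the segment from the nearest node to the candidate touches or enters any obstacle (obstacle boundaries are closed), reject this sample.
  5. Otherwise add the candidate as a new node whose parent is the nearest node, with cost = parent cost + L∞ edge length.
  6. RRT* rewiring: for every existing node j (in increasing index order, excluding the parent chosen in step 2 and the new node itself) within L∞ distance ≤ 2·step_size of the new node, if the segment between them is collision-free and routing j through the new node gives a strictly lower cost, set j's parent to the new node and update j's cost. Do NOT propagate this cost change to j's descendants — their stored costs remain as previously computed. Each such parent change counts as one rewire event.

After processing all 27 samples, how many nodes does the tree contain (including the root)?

Node count: 24

1. q=(37,34) nearest=0 d=36 new=(4,3) → add node 1 parent=0 cost=3
2. q=(37,35) nearest=1 d=33 new=(7,6) → add node 2 parent=1 cost=6
3. q=(25,44) nearest=2 d=38 new=(10,9) → add node 3 parent=2 cost=9
4. q=(7,23) nearest=3 d=14 new=(7,12) → add node 4 parent=3 cost=12
5. q=(16,8) nearest=3 d=6 new=(13,8) → add node 5 parent=3 cost=12
6. q=(18,37) nearest=4 d=25 new=(10,15) → add node 6 parent=4 cost=15
7. q=(28,5) nearest=5 d=15 new=(16,5) → add node 7 parent=5 cost=15
8. q=(39,4) nearest=7 d=23 new=(19,4) → add node 8 parent=7 cost=18
9. q=(43,18) nearest=8 d=24 new=(22,7) → add node 9 parent=8 cost=21
10. q=(2,42) nearest=6 d=27 new=(7,18) → add node 10 parent=6 cost=18
11. q=(40,46) nearest=6 d=31 new=(13,18) → add node 11 parent=6 cost=18
12. q=(16,17) nearest=11 d=3 new=(16,17) → blocked by [16,25]×[8,18], reject
13. q=(17,41) nearest=10 d=23 new=(10,21) → add node 12 parent=10 cost=21
14. q=(5,44) nearest=12 d=23 new=(7,24) → add node 13 parent=12 cost=24
15. q=(25,9) nearest=9 d=3 new=(25,9) → blocked by [16,25]×[8,18], reject
16. q=(1,31) nearest=13 d=7 new=(4,27) → add node 14 parent=13 cost=27
17. q=(11,0) nearest=7 d=5 new=(13,2) → add node 15 parent=7 cost=18
18. q=(19,41) nearest=14 d=15 new=(7,30) → add node 16 parent=14 cost=30
19. q=(22,32) nearest=12 d=12 new=(13,24) → add node 17 parent=12 cost=24
20. q=(35,23) nearest=9 d=16 new=(25,10) → blocked by [16,25]×[8,18], reject
21. q=(11,46) nearest=16 d=16 new=(10,33) → add node 18 parent=16 cost=33
22. q=(19,43) nearest=18 d=10 new=(13,36) → add node 19 parent=18 cost=36
23. q=(15,35) nearest=19 d=2 new=(15,35) → add node 20 parent=19 cost=38
24. q=(22,21) nearest=11 d=9 new=(16,21) → add node 21 parent=11 cost=21
25. q=(23,49) nearest=19 d=13 new=(16,39) → add node 22 parent=19 cost=39
26. q=(35,4) nearest=9 d=13 new=(25,4) → add node 23 parent=9 cost=24
27. q=(34,22) nearest=9 d=15 new=(25,10) → blocked by [16,25]×[8,18], reject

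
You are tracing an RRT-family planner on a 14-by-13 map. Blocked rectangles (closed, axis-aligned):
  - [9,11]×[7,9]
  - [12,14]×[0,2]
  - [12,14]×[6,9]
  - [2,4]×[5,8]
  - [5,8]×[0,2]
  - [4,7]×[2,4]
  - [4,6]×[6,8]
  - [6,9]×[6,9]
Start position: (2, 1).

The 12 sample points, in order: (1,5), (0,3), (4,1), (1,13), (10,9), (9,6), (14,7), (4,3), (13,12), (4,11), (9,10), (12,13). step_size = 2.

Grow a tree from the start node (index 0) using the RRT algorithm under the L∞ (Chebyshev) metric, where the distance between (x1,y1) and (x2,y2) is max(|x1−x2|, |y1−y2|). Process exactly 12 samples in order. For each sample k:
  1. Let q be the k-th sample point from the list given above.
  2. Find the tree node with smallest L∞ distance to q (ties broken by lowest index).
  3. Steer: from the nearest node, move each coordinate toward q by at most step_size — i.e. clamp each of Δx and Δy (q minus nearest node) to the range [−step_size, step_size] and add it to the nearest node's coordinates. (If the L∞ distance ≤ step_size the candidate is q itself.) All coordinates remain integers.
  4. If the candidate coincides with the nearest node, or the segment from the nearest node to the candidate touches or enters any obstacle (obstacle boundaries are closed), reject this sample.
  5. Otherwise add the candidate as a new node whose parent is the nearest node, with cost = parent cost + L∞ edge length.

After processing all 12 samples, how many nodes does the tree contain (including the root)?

1. q=(1,5) nearest=0 d=4 new=(1,3) → add node 1 parent=0 cost=2
2. q=(0,3) nearest=1 d=1 new=(0,3) → add node 2 parent=1 cost=3
3. q=(4,1) nearest=0 d=2 new=(4,1) → add node 3 parent=0 cost=2
4. q=(1,13) nearest=1 d=10 new=(1,5) → add node 4 parent=1 cost=4
5. q=(10,9) nearest=0 d=8 new=(4,3) → blocked by [4,7]×[2,4], reject
6. q=(9,6) nearest=3 d=5 new=(6,3) → blocked by [5,8]×[0,2], reject
7. q=(14,7) nearest=3 d=10 new=(6,3) → blocked by [5,8]×[0,2], reject
8. q=(4,3) nearest=0 d=2 new=(4,3) → blocked by [4,7]×[2,4], reject
9. q=(13,12) nearest=0 d=11 new=(4,3) → blocked by [4,7]×[2,4], reject
10. q=(4,11) nearest=4 d=6 new=(3,7) → blocked by [2,4]×[5,8], reject
11. q=(9,10) nearest=1 d=8 new=(3,5) → blocked by [2,4]×[5,8], reject
12. q=(12,13) nearest=1 d=11 new=(3,5) → blocked by [2,4]×[5,8], reject

Node count: 5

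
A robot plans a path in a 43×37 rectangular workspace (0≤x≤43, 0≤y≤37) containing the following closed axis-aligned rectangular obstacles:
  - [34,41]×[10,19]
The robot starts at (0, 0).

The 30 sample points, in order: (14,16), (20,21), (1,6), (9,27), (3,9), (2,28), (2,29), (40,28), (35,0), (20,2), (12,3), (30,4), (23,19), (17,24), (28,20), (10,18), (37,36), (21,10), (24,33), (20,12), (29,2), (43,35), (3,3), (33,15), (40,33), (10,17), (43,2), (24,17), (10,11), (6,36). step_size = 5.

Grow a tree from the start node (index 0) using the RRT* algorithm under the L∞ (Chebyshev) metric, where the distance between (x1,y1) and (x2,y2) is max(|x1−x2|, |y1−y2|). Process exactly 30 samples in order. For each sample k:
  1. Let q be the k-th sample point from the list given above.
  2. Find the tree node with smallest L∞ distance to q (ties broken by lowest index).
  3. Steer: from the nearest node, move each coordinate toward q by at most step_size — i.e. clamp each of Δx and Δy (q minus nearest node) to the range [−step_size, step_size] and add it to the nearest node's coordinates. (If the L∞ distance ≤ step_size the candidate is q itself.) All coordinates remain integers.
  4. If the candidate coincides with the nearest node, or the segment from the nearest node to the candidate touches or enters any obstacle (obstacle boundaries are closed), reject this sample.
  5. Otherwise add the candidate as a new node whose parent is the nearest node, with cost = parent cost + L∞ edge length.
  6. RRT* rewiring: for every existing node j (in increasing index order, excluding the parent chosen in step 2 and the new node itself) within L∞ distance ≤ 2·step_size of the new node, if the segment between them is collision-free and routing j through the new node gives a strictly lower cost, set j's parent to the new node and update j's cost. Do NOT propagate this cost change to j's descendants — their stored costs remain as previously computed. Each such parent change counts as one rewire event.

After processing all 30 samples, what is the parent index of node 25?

Parent of node 25: 22

1. q=(14,16) nearest=0 d=16 new=(5,5) → add node 1 parent=0 cost=5
2. q=(20,21) nearest=1 d=16 new=(10,10) → add node 2 parent=1 cost=10
3. q=(1,6) nearest=1 d=4 new=(1,6) → add node 3 parent=1 cost=9
4. q=(9,27) nearest=2 d=17 new=(9,15) → add node 4 parent=2 cost=15
5. q=(3,9) nearest=3 d=3 new=(3,9) → add node 5 parent=3 cost=12
6. q=(2,28) nearest=4 d=13 new=(4,20) → add node 6 parent=4 cost=20
7. q=(2,29) nearest=6 d=9 new=(2,25) → add node 7 parent=6 cost=25
8. q=(40,28) nearest=2 d=30 new=(15,15) → add node 8 parent=2 cost=15
9. q=(35,0) nearest=8 d=20 new=(20,10) → add node 9 parent=8 cost=20
10. q=(20,2) nearest=9 d=8 new=(20,5) → add node 10 parent=9 cost=25
11. q=(12,3) nearest=1 d=7 new=(10,3) → add node 11 parent=1 cost=10; rewire 10→11 (20<25)
12. q=(30,4) nearest=9 d=10 new=(25,5) → add node 12 parent=9 cost=25
13. q=(23,19) nearest=8 d=8 new=(20,19) → add node 13 parent=8 cost=20
14. q=(17,24) nearest=13 d=5 new=(17,24) → add node 14 parent=13 cost=25
15. q=(28,20) nearest=13 d=8 new=(25,20) → add node 15 parent=13 cost=25
16. q=(10,18) nearest=4 d=3 new=(10,18) → add node 16 parent=4 cost=18
17. q=(37,36) nearest=15 d=16 new=(30,25) → add node 17 parent=15 cost=30
18. q=(21,10) nearest=9 d=1 new=(21,10) → add node 18 parent=9 cost=21
19. q=(24,33) nearest=17 d=8 new=(25,30) → add node 19 parent=17 cost=35
20. q=(20,12) nearest=9 d=2 new=(20,12) → add node 20 parent=9 cost=22
21. q=(29,2) nearest=12 d=4 new=(29,2) → add node 21 parent=12 cost=29
22. q=(43,35) nearest=17 d=13 new=(35,30) → add node 22 parent=17 cost=35
23. q=(3,3) nearest=1 d=2 new=(3,3) → add node 23 parent=1 cost=7
24. q=(33,15) nearest=15 d=8 new=(30,15) → add node 24 parent=15 cost=30
25. q=(40,33) nearest=22 d=5 new=(40,33) → add node 25 parent=22 cost=40
26. q=(10,17) nearest=16 d=1 new=(10,17) → add node 26 parent=16 cost=19
27. q=(43,2) nearest=24 d=13 new=(35,10) → blocked by [34,41]×[10,19], reject
28. q=(24,17) nearest=15 d=3 new=(24,17) → add node 27 parent=15 cost=28
29. q=(10,11) nearest=2 d=1 new=(10,11) → add node 28 parent=2 cost=11; rewire 20→28 (21<22); rewire 26→28 (17<19)
30. q=(6,36) nearest=7 d=11 new=(6,30) → add node 29 parent=7 cost=30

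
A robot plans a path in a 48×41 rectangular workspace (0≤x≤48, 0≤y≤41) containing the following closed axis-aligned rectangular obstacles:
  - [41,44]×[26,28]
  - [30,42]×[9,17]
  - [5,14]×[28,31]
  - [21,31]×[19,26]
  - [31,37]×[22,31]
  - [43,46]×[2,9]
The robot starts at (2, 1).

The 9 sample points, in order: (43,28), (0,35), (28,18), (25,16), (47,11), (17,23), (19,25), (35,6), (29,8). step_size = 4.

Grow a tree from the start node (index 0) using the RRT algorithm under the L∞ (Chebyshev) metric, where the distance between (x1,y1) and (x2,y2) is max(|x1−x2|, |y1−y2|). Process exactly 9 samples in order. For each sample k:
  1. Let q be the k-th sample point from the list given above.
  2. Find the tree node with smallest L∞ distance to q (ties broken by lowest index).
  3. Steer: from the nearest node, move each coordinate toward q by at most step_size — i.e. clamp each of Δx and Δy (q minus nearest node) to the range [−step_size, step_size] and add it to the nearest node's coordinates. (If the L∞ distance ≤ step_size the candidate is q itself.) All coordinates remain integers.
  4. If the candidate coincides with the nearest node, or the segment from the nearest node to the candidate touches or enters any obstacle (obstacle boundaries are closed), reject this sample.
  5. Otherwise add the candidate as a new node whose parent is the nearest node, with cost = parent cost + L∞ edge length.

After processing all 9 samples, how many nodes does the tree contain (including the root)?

Node count: 9

1. q=(43,28) nearest=0 d=41 new=(6,5) → add node 1 parent=0 cost=4
2. q=(0,35) nearest=1 d=30 new=(2,9) → add node 2 parent=1 cost=8
3. q=(28,18) nearest=1 d=22 new=(10,9) → add node 3 parent=1 cost=8
4. q=(25,16) nearest=3 d=15 new=(14,13) → add node 4 parent=3 cost=12
5. q=(47,11) nearest=4 d=33 new=(18,11) → add node 5 parent=4 cost=16
6. q=(17,23) nearest=4 d=10 new=(17,17) → add node 6 parent=4 cost=16
7. q=(19,25) nearest=6 d=8 new=(19,21) → add node 7 parent=6 cost=20
8. q=(35,6) nearest=7 d=16 new=(23,17) → blocked by [21,31]×[19,26], reject
9. q=(29,8) nearest=5 d=11 new=(22,8) → add node 8 parent=5 cost=20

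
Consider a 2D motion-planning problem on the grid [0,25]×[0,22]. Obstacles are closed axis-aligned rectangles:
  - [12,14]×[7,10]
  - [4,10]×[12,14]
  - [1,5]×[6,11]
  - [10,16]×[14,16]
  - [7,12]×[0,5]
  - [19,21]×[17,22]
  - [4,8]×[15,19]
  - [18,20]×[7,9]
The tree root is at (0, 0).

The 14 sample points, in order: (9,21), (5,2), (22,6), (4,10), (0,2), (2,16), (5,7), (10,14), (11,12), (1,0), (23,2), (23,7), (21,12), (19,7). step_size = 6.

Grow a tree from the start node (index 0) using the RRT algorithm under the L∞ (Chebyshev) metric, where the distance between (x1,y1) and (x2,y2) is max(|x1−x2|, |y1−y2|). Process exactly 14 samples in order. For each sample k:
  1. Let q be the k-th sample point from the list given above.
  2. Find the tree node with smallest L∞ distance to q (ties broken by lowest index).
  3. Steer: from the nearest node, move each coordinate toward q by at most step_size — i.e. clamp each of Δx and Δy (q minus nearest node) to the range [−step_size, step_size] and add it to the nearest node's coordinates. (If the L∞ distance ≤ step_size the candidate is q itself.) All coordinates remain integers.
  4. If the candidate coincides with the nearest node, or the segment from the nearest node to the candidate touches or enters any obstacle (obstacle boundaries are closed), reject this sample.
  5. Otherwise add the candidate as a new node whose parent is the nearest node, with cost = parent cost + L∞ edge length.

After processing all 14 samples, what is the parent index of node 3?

Parent of node 3: 1

1. q=(9,21) nearest=0 d=21 new=(6,6) → add node 1 parent=0 cost=6
2. q=(5,2) nearest=1 d=4 new=(5,2) → add node 2 parent=1 cost=10
3. q=(22,6) nearest=1 d=16 new=(12,6) → add node 3 parent=1 cost=12
4. q=(4,10) nearest=1 d=4 new=(4,10) → blocked by [1,5]×[6,11], reject
5. q=(0,2) nearest=0 d=2 new=(0,2) → add node 4 parent=0 cost=2
6. q=(2,16) nearest=1 d=10 new=(2,12) → blocked by [1,5]×[6,11], reject
7. q=(5,7) nearest=1 d=1 new=(5,7) → blocked by [1,5]×[6,11], reject
8. q=(10,14) nearest=1 d=8 new=(10,12) → blocked by [4,10]×[12,14], reject
9. q=(11,12) nearest=1 d=6 new=(11,12) → add node 5 parent=1 cost=12
10. q=(1,0) nearest=0 d=1 new=(1,0) → add node 6 parent=0 cost=1
11. q=(23,2) nearest=3 d=11 new=(18,2) → add node 7 parent=3 cost=18
12. q=(23,7) nearest=7 d=5 new=(23,7) → add node 8 parent=7 cost=23
13. q=(21,12) nearest=8 d=5 new=(21,12) → add node 9 parent=8 cost=28
14. q=(19,7) nearest=8 d=4 new=(19,7) → blocked by [18,20]×[7,9], reject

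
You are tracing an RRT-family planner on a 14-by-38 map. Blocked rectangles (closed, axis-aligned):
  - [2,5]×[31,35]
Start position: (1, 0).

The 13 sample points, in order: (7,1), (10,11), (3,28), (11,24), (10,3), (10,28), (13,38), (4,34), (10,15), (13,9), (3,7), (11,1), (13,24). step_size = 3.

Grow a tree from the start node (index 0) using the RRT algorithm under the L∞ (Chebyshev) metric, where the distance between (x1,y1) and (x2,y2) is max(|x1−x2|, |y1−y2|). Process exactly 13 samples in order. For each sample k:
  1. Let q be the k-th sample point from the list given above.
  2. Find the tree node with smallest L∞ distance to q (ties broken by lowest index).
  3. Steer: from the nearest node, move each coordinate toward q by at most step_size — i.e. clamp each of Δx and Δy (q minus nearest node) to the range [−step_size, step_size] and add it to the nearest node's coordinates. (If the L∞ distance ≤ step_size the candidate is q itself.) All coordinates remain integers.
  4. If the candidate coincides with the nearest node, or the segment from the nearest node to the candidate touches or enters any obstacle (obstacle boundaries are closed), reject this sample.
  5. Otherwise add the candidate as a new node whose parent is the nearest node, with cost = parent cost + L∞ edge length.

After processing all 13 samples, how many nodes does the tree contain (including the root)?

1. q=(7,1) nearest=0 d=6 new=(4,1) → add node 1 parent=0 cost=3
2. q=(10,11) nearest=1 d=10 new=(7,4) → add node 2 parent=1 cost=6
3. q=(3,28) nearest=2 d=24 new=(4,7) → add node 3 parent=2 cost=9
4. q=(11,24) nearest=3 d=17 new=(7,10) → add node 4 parent=3 cost=12
5. q=(10,3) nearest=2 d=3 new=(10,3) → add node 5 parent=2 cost=9
6. q=(10,28) nearest=4 d=18 new=(10,13) → add node 6 parent=4 cost=15
7. q=(13,38) nearest=6 d=25 new=(13,16) → add node 7 parent=6 cost=18
8. q=(4,34) nearest=7 d=18 new=(10,19) → add node 8 parent=7 cost=21
9. q=(10,15) nearest=6 d=2 new=(10,15) → add node 9 parent=6 cost=17
10. q=(13,9) nearest=6 d=4 new=(13,10) → add node 10 parent=6 cost=18
11. q=(3,7) nearest=3 d=1 new=(3,7) → add node 11 parent=3 cost=10
12. q=(11,1) nearest=5 d=2 new=(11,1) → add node 12 parent=5 cost=11
13. q=(13,24) nearest=8 d=5 new=(13,22) → add node 13 parent=8 cost=24

Node count: 14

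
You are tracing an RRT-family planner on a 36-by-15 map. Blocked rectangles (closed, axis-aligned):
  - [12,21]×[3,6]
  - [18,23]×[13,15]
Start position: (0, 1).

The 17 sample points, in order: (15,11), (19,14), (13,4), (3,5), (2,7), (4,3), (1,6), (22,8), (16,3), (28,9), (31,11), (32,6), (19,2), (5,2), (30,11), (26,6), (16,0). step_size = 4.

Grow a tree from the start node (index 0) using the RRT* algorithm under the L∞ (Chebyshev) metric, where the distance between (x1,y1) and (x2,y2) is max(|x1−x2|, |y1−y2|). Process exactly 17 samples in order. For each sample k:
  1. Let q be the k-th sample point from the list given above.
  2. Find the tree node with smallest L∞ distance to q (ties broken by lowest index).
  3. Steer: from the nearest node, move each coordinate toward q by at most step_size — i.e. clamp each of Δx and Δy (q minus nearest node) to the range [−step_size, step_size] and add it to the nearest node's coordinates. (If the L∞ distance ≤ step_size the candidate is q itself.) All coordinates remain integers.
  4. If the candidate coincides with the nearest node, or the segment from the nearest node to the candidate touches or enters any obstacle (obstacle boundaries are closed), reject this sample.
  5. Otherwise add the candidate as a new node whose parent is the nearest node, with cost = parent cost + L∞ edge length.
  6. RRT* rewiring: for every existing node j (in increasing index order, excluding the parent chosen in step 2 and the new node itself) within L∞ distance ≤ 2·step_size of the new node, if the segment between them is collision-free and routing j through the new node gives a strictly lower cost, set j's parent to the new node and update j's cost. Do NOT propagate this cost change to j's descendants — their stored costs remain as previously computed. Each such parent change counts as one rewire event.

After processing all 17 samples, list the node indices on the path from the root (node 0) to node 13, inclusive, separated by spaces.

Path: 0 1 2 7 8 9 10 13

1. q=(15,11) nearest=0 d=15 new=(4,5) → add node 1 parent=0 cost=4
2. q=(19,14) nearest=1 d=15 new=(8,9) → add node 2 parent=1 cost=8
3. q=(13,4) nearest=2 d=5 new=(12,5) → blocked by [12,21]×[3,6], reject
4. q=(3,5) nearest=1 d=1 new=(3,5) → add node 3 parent=1 cost=5
5. q=(2,7) nearest=1 d=2 new=(2,7) → add node 4 parent=1 cost=6
6. q=(4,3) nearest=1 d=2 new=(4,3) → add node 5 parent=1 cost=6
7. q=(1,6) nearest=4 d=1 new=(1,6) → add node 6 parent=4 cost=7
8. q=(22,8) nearest=2 d=14 new=(12,8) → add node 7 parent=2 cost=12
9. q=(16,3) nearest=7 d=5 new=(16,4) → blocked by [12,21]×[3,6], reject
10. q=(28,9) nearest=7 d=16 new=(16,9) → add node 8 parent=7 cost=16
11. q=(31,11) nearest=8 d=15 new=(20,11) → add node 9 parent=8 cost=20
12. q=(32,6) nearest=9 d=12 new=(24,7) → add node 10 parent=9 cost=24
13. q=(19,2) nearest=10 d=5 new=(20,3) → blocked by [12,21]×[3,6], reject
14. q=(5,2) nearest=5 d=1 new=(5,2) → add node 11 parent=5 cost=7
15. q=(30,11) nearest=10 d=6 new=(28,11) → add node 12 parent=10 cost=28
16. q=(26,6) nearest=10 d=2 new=(26,6) → add node 13 parent=10 cost=26
17. q=(16,0) nearest=7 d=8 new=(16,4) → blocked by [12,21]×[3,6], reject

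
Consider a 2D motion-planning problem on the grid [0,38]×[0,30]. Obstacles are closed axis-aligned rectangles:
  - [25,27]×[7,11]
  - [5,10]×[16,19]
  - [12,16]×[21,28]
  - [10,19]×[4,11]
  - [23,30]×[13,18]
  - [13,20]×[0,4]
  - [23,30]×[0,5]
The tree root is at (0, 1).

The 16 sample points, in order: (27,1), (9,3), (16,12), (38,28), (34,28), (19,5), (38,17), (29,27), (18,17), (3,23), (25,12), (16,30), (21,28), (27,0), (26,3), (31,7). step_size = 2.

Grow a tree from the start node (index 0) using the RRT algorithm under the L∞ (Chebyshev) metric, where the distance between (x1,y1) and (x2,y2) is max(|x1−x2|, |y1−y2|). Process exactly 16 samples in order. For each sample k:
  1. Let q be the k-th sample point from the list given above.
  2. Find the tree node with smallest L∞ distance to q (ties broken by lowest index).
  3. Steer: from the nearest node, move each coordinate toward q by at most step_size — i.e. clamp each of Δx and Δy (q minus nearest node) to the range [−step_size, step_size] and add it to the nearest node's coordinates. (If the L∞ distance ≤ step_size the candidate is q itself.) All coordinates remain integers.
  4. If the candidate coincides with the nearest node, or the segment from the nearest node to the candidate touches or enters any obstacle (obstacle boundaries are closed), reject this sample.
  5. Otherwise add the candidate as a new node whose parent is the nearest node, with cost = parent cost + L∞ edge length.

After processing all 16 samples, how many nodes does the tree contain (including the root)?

1. q=(27,1) nearest=0 d=27 new=(2,1) → add node 1 parent=0 cost=2
2. q=(9,3) nearest=1 d=7 new=(4,3) → add node 2 parent=1 cost=4
3. q=(16,12) nearest=2 d=12 new=(6,5) → add node 3 parent=2 cost=6
4. q=(38,28) nearest=3 d=32 new=(8,7) → add node 4 parent=3 cost=8
5. q=(34,28) nearest=4 d=26 new=(10,9) → blocked by [10,19]×[4,11], reject
6. q=(19,5) nearest=4 d=11 new=(10,5) → blocked by [10,19]×[4,11], reject
7. q=(38,17) nearest=4 d=30 new=(10,9) → blocked by [10,19]×[4,11], reject
8. q=(29,27) nearest=4 d=21 new=(10,9) → blocked by [10,19]×[4,11], reject
9. q=(18,17) nearest=4 d=10 new=(10,9) → blocked by [10,19]×[4,11], reject
10. q=(3,23) nearest=4 d=16 new=(6,9) → add node 5 parent=4 cost=10
11. q=(25,12) nearest=4 d=17 new=(10,9) → blocked by [10,19]×[4,11], reject
12. q=(16,30) nearest=5 d=21 new=(8,11) → add node 6 parent=5 cost=12
13. q=(21,28) nearest=6 d=17 new=(10,13) → add node 7 parent=6 cost=14
14. q=(27,0) nearest=7 d=17 new=(12,11) → blocked by [10,19]×[4,11], reject
15. q=(26,3) nearest=7 d=16 new=(12,11) → blocked by [10,19]×[4,11], reject
16. q=(31,7) nearest=7 d=21 new=(12,11) → blocked by [10,19]×[4,11], reject

Node count: 8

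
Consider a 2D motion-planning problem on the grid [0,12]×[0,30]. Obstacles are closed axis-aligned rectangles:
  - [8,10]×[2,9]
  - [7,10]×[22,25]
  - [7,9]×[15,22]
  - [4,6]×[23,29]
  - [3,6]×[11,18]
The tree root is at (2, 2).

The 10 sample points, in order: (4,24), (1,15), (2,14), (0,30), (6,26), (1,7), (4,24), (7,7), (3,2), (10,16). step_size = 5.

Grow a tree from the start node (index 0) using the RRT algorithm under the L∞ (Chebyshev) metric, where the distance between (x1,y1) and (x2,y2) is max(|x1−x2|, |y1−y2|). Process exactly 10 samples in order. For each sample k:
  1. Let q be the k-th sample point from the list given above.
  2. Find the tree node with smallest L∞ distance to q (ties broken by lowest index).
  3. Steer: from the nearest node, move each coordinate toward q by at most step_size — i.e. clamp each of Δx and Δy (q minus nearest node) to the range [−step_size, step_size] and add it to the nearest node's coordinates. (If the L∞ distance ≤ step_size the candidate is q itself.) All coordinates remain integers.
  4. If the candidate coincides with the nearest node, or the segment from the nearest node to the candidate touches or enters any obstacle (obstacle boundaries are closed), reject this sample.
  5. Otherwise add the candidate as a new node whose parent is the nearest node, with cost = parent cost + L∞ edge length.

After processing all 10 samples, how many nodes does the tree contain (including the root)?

Node count: 8

1. q=(4,24) nearest=0 d=22 new=(4,7) → add node 1 parent=0 cost=5
2. q=(1,15) nearest=1 d=8 new=(1,12) → add node 2 parent=1 cost=10
3. q=(2,14) nearest=2 d=2 new=(2,14) → add node 3 parent=2 cost=12
4. q=(0,30) nearest=3 d=16 new=(0,19) → add node 4 parent=3 cost=17
5. q=(6,26) nearest=4 d=7 new=(5,24) → blocked by [4,6]×[23,29], reject
6. q=(1,7) nearest=1 d=3 new=(1,7) → add node 5 parent=1 cost=8
7. q=(4,24) nearest=4 d=5 new=(4,24) → blocked by [4,6]×[23,29], reject
8. q=(7,7) nearest=1 d=3 new=(7,7) → add node 6 parent=1 cost=8
9. q=(3,2) nearest=0 d=1 new=(3,2) → add node 7 parent=0 cost=1
10. q=(10,16) nearest=3 d=8 new=(7,16) → blocked by [7,9]×[15,22], reject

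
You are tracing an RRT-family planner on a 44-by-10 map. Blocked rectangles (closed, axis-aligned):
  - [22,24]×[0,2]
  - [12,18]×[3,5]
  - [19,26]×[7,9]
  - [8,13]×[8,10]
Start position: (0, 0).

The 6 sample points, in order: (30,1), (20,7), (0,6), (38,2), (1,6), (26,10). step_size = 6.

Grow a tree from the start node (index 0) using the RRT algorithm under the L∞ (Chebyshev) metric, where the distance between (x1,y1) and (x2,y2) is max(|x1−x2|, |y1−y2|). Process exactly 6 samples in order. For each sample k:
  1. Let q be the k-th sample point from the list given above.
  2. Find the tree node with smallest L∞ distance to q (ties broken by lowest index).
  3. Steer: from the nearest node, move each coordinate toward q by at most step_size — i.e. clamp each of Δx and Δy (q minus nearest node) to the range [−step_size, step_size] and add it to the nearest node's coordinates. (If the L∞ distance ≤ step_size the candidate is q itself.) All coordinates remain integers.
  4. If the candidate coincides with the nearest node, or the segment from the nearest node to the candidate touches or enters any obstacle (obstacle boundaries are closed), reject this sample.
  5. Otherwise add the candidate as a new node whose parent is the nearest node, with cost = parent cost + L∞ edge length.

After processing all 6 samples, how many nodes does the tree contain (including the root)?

Node count: 6

1. q=(30,1) nearest=0 d=30 new=(6,1) → add node 1 parent=0 cost=6
2. q=(20,7) nearest=1 d=14 new=(12,7) → add node 2 parent=1 cost=12
3. q=(0,6) nearest=0 d=6 new=(0,6) → add node 3 parent=0 cost=6
4. q=(38,2) nearest=2 d=26 new=(18,2) → blocked by [12,18]×[3,5], reject
5. q=(1,6) nearest=3 d=1 new=(1,6) → add node 4 parent=3 cost=7
6. q=(26,10) nearest=2 d=14 new=(18,10) → add node 5 parent=2 cost=18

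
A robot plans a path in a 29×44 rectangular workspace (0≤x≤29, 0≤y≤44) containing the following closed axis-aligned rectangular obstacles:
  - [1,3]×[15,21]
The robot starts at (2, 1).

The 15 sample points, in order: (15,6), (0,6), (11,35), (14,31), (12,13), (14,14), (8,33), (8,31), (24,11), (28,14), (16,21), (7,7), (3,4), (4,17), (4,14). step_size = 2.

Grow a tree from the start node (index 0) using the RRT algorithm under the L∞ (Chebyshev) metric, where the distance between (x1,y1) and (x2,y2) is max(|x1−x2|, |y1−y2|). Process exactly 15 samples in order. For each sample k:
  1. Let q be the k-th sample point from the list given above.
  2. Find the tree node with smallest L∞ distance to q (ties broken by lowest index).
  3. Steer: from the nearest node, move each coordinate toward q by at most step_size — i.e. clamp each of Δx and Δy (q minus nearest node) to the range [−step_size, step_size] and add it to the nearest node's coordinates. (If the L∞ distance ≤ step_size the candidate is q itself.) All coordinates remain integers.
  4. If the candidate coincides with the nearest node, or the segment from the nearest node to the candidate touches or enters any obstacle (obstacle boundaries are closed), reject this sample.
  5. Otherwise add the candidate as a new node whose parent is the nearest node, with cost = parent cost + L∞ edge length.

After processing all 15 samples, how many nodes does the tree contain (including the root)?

1. q=(15,6) nearest=0 d=13 new=(4,3) → add node 1 parent=0 cost=2
2. q=(0,6) nearest=1 d=4 new=(2,5) → add node 2 parent=1 cost=4
3. q=(11,35) nearest=2 d=30 new=(4,7) → add node 3 parent=2 cost=6
4. q=(14,31) nearest=3 d=24 new=(6,9) → add node 4 parent=3 cost=8
5. q=(12,13) nearest=4 d=6 new=(8,11) → add node 5 parent=4 cost=10
6. q=(14,14) nearest=5 d=6 new=(10,13) → add node 6 parent=5 cost=12
7. q=(8,33) nearest=6 d=20 new=(8,15) → add node 7 parent=6 cost=14
8. q=(8,31) nearest=7 d=16 new=(8,17) → add node 8 parent=7 cost=16
9. q=(24,11) nearest=6 d=14 new=(12,11) → add node 9 parent=6 cost=14
10. q=(28,14) nearest=9 d=16 new=(14,13) → add node 10 parent=9 cost=16
11. q=(16,21) nearest=6 d=8 new=(12,15) → add node 11 parent=6 cost=14
12. q=(7,7) nearest=4 d=2 new=(7,7) → add node 12 parent=4 cost=10
13. q=(3,4) nearest=1 d=1 new=(3,4) → add node 13 parent=1 cost=3
14. q=(4,17) nearest=7 d=4 new=(6,17) → add node 14 parent=7 cost=16
15. q=(4,14) nearest=14 d=3 new=(4,15) → add node 15 parent=14 cost=18

Node count: 16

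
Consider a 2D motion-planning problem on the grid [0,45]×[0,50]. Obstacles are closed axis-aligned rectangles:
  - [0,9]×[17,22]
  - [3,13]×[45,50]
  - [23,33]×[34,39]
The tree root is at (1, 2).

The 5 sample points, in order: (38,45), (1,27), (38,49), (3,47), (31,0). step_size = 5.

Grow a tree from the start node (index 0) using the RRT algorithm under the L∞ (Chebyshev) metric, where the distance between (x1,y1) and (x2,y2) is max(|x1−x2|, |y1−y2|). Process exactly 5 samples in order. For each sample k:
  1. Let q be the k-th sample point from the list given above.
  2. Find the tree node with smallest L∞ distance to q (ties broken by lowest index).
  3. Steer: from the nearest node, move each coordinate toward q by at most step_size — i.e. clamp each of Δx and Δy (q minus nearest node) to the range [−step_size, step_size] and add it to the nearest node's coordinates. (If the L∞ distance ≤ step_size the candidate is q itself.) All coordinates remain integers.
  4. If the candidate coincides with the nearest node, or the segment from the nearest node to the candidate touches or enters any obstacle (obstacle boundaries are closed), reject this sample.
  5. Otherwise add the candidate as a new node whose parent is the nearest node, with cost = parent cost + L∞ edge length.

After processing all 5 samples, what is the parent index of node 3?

1. q=(38,45) nearest=0 d=43 new=(6,7) → add node 1 parent=0 cost=5
2. q=(1,27) nearest=1 d=20 new=(1,12) → add node 2 parent=1 cost=10
3. q=(38,49) nearest=2 d=37 new=(6,17) → blocked by [0,9]×[17,22], reject
4. q=(3,47) nearest=2 d=35 new=(3,17) → blocked by [0,9]×[17,22], reject
5. q=(31,0) nearest=1 d=25 new=(11,2) → add node 3 parent=1 cost=10

Parent of node 3: 1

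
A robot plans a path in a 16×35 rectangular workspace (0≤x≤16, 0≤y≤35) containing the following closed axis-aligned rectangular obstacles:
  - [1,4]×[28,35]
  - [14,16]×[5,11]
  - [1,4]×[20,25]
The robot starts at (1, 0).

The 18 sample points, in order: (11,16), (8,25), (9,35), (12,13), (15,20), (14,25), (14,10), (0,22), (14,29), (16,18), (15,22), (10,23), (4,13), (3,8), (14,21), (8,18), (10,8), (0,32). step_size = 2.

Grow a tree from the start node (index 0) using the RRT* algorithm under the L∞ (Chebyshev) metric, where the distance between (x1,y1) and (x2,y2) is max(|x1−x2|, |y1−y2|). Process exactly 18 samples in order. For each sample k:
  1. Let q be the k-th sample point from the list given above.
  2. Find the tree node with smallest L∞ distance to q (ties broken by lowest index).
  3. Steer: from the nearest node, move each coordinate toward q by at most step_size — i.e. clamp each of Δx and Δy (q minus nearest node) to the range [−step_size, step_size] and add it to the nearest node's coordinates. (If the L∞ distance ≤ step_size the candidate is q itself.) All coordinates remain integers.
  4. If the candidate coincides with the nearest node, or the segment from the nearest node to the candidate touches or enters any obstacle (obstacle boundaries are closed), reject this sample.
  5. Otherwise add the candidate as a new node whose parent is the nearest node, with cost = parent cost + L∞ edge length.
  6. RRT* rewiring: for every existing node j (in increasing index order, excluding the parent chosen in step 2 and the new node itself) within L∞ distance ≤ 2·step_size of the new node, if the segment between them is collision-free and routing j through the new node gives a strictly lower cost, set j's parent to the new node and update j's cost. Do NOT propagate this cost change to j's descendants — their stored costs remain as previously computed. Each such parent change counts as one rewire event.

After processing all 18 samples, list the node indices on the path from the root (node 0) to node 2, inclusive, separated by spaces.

Path: 0 1 2

1. q=(11,16) nearest=0 d=16 new=(3,2) → add node 1 parent=0 cost=2
2. q=(8,25) nearest=1 d=23 new=(5,4) → add node 2 parent=1 cost=4
3. q=(9,35) nearest=2 d=31 new=(7,6) → add node 3 parent=2 cost=6
4. q=(12,13) nearest=3 d=7 new=(9,8) → add node 4 parent=3 cost=8
5. q=(15,20) nearest=4 d=12 new=(11,10) → add node 5 parent=4 cost=10
6. q=(14,25) nearest=5 d=15 new=(13,12) → add node 6 parent=5 cost=12
7. q=(14,10) nearest=6 d=2 new=(14,10) → blocked by [14,16]×[5,11], reject
8. q=(0,22) nearest=5 d=12 new=(9,12) → add node 7 parent=5 cost=12
9. q=(14,29) nearest=6 d=17 new=(14,14) → add node 8 parent=6 cost=14
10. q=(16,18) nearest=8 d=4 new=(16,16) → add node 9 parent=8 cost=16
11. q=(15,22) nearest=9 d=6 new=(15,18) → add node 10 parent=9 cost=18
12. q=(10,23) nearest=10 d=5 new=(13,20) → add node 11 parent=10 cost=20
13. q=(4,13) nearest=4 d=5 new=(7,10) → add node 12 parent=4 cost=10
14. q=(3,8) nearest=2 d=4 new=(3,6) → add node 13 parent=2 cost=6
15. q=(14,21) nearest=11 d=1 new=(14,21) → add node 14 parent=11 cost=21
16. q=(8,18) nearest=11 d=5 new=(11,18) → add node 15 parent=11 cost=22
17. q=(10,8) nearest=4 d=1 new=(10,8) → add node 16 parent=4 cost=9
18. q=(0,32) nearest=11 d=13 new=(11,22) → add node 17 parent=11 cost=22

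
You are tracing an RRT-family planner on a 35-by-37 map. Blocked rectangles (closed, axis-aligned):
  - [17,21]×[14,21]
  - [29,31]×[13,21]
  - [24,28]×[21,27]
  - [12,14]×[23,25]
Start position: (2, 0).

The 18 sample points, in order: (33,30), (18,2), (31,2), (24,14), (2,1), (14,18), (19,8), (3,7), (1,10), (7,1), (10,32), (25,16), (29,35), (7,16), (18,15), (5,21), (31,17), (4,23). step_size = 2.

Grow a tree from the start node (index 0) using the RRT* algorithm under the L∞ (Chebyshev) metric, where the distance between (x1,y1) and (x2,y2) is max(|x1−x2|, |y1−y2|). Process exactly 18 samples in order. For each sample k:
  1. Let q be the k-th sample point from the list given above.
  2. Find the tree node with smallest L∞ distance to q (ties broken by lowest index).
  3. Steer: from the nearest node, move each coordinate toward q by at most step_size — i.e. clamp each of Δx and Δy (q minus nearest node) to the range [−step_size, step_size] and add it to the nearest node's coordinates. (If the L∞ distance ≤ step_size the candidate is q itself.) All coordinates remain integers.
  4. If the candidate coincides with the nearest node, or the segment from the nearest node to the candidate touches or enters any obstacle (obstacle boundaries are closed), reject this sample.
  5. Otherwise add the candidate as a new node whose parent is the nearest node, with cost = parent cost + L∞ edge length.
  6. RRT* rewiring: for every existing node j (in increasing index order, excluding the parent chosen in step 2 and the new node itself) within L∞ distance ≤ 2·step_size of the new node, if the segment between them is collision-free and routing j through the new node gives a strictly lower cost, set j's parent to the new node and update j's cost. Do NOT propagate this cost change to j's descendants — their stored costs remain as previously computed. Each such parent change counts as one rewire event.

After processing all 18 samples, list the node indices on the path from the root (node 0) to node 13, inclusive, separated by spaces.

Path: 0 1 2 3 4 6 7 11 13

1. q=(33,30) nearest=0 d=31 new=(4,2) → add node 1 parent=0 cost=2
2. q=(18,2) nearest=1 d=14 new=(6,2) → add node 2 parent=1 cost=4
3. q=(31,2) nearest=2 d=25 new=(8,2) → add node 3 parent=2 cost=6
4. q=(24,14) nearest=3 d=16 new=(10,4) → add node 4 parent=3 cost=8
5. q=(2,1) nearest=0 d=1 new=(2,1) → add node 5 parent=0 cost=1
6. q=(14,18) nearest=4 d=14 new=(12,6) → add node 6 parent=4 cost=10
7. q=(19,8) nearest=6 d=7 new=(14,8) → add node 7 parent=6 cost=12
8. q=(3,7) nearest=1 d=5 new=(3,4) → add node 8 parent=1 cost=4
9. q=(1,10) nearest=8 d=6 new=(1,6) → add node 9 parent=8 cost=6
10. q=(7,1) nearest=2 d=1 new=(7,1) → add node 10 parent=2 cost=5
11. q=(10,32) nearest=7 d=24 new=(12,10) → add node 11 parent=7 cost=14
12. q=(25,16) nearest=7 d=11 new=(16,10) → add node 12 parent=7 cost=14
13. q=(29,35) nearest=11 d=25 new=(14,12) → add node 13 parent=11 cost=16
14. q=(7,16) nearest=11 d=6 new=(10,12) → add node 14 parent=11 cost=16
15. q=(18,15) nearest=13 d=4 new=(16,14) → add node 15 parent=13 cost=18
16. q=(5,21) nearest=13 d=9 new=(12,14) → add node 16 parent=13 cost=18
17. q=(31,17) nearest=12 d=15 new=(18,12) → add node 17 parent=12 cost=16
18. q=(4,23) nearest=16 d=9 new=(10,16) → add node 18 parent=16 cost=20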